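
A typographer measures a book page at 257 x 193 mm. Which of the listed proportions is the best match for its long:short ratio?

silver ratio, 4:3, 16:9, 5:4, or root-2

257/193 ≈ 1.332. Nearest candidates are 4:3 (1.333, off by 0.001) and 5:4 (1.250, off by 0.082).

4:3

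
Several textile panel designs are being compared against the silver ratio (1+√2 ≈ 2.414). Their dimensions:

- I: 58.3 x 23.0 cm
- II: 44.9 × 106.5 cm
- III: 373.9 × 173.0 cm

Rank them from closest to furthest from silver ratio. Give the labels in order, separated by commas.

Ratios: I = 58.3 / 23.0 ≈ 2.535; II = 106.5 / 44.9 ≈ 2.372; III = 373.9 / 173.0 ≈ 2.161.
|Δ from 2.414|: I 0.121; II 0.042; III 0.253.

II, I, III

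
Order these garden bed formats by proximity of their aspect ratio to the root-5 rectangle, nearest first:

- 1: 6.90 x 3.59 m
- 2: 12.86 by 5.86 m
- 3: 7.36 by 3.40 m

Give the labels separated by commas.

2, 3, 1

1: 6.90/3.59 ≈ 1.922 → |1.922 − 2.236| = 0.314
2: 12.86/5.86 ≈ 2.195 → |2.195 − 2.236| = 0.041
3: 7.36/3.40 ≈ 2.165 → |2.165 − 2.236| = 0.071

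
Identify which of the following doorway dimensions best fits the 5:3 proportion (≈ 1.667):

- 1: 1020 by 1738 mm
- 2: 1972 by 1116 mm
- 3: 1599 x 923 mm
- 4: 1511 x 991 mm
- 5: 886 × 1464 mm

Target 5:3 ≈ 1.667.
1: 1.704 (Δ0.037)  2: 1.767 (Δ0.100)  3: 1.732 (Δ0.065)  4: 1.525 (Δ0.142)  5: 1.652 (Δ0.015)

5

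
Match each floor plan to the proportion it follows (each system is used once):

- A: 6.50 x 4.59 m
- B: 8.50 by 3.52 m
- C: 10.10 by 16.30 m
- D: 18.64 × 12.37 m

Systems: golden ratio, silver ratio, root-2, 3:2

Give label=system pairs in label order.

A=root-2, B=silver ratio, C=golden ratio, D=3:2

A = 6.50/4.59 ≈ 1.416 → root-2 (1.414)
B = 8.50/3.52 ≈ 2.415 → silver ratio (2.414)
C = 16.30/10.10 ≈ 1.614 → golden ratio (1.618)
D = 18.64/12.37 ≈ 1.507 → 3:2 (1.500)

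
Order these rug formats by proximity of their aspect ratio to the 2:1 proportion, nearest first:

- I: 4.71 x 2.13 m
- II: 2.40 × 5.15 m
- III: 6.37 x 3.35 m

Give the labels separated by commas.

I: 4.71/2.13 ≈ 2.211 → |2.211 − 2.000| = 0.211
II: 5.15/2.40 ≈ 2.146 → |2.146 − 2.000| = 0.146
III: 6.37/3.35 ≈ 1.901 → |1.901 − 2.000| = 0.099

III, II, I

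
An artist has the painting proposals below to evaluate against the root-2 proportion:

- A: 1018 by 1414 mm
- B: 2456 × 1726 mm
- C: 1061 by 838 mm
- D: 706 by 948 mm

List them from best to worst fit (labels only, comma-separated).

A: 1414/1018 ≈ 1.389 → |1.389 − 1.414| = 0.025
B: 2456/1726 ≈ 1.423 → |1.423 − 1.414| = 0.009
C: 1061/838 ≈ 1.266 → |1.266 − 1.414| = 0.148
D: 948/706 ≈ 1.343 → |1.343 − 1.414| = 0.071

B, A, D, C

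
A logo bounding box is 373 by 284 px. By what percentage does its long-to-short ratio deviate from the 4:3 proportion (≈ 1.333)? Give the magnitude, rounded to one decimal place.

Ratio = 373 / 284 ≈ 1.3134.
Ideal 4:3 ≈ 1.3333. |1.3134 − 1.3333| / 1.3333 ≈ 1.49% → 1.5%.

1.5%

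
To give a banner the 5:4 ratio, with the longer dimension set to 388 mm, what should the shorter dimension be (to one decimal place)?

310.4 mm

5:4 = 1.25000.
Shorter side = 388 ÷ 1.25000 ≈ 310.400 → 310.4 mm.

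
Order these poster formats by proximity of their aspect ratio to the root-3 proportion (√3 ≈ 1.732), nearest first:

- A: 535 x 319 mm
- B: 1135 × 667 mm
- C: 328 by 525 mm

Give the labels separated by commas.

A: 535/319 ≈ 1.677 → |1.677 − 1.732| = 0.055
B: 1135/667 ≈ 1.702 → |1.702 − 1.732| = 0.030
C: 525/328 ≈ 1.601 → |1.601 − 1.732| = 0.131

B, A, C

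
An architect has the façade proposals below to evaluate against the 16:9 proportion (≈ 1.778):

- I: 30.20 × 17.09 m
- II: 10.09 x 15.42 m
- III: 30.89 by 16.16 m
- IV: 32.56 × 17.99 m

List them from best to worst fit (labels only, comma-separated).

Ratios: I = 30.20 / 17.09 ≈ 1.767; II = 15.42 / 10.09 ≈ 1.528; III = 30.89 / 16.16 ≈ 1.912; IV = 32.56 / 17.99 ≈ 1.810.
|Δ from 1.778|: I 0.011; II 0.250; III 0.134; IV 0.032.

I, IV, III, II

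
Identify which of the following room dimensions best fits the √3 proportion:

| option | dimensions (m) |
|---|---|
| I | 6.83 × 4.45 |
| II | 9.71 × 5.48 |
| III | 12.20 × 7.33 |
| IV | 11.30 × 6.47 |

IV

Target root-3 ≈ 1.732.
I: 1.535 (Δ0.197)  II: 1.772 (Δ0.040)  III: 1.664 (Δ0.068)  IV: 1.747 (Δ0.015)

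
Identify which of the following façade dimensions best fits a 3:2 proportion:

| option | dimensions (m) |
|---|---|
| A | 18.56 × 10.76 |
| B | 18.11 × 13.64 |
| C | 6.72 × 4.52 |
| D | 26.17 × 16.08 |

Ratios (long/short): A ≈ 1.725; B ≈ 1.328; C ≈ 1.487; D ≈ 1.627.
3:2 ≈ 1.500; option C is nearest (Δ 0.013).

C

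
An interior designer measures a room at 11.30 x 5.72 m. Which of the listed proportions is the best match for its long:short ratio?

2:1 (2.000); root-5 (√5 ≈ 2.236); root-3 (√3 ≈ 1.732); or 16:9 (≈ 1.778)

Ratio = 11.30 / 5.72 ≈ 1.976.
Distances: 2:1 2.000 (Δ 0.024); root-5 2.236 (Δ 0.260); root-3 1.732 (Δ 0.244); 16:9 1.778 (Δ 0.198).

2:1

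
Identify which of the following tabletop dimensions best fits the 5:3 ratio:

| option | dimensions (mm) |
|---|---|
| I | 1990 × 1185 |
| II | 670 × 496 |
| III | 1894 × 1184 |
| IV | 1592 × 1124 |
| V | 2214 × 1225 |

Target 5:3 ≈ 1.667.
I: 1.679 (Δ0.012)  II: 1.351 (Δ0.316)  III: 1.600 (Δ0.067)  IV: 1.416 (Δ0.251)  V: 1.807 (Δ0.140)

I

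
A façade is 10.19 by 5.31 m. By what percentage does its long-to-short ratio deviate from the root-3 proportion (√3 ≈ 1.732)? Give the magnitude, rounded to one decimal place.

10.8%

Ratio = 10.19 / 5.31 ≈ 1.9190.
Ideal root-3 ≈ 1.7321. |1.9190 − 1.7321| / 1.7321 ≈ 10.79% → 10.8%.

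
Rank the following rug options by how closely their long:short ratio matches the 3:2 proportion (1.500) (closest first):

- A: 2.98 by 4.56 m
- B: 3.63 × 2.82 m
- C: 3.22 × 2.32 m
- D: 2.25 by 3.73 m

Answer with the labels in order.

Ratios: A = 4.56 / 2.98 ≈ 1.530; B = 3.63 / 2.82 ≈ 1.287; C = 3.22 / 2.32 ≈ 1.388; D = 3.73 / 2.25 ≈ 1.658.
|Δ from 1.500|: A 0.030; B 0.213; C 0.112; D 0.158.

A, C, D, B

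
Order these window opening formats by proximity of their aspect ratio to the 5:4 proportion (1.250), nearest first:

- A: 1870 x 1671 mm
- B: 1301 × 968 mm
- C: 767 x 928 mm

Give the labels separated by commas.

Ratios: A = 1870 / 1671 ≈ 1.119; B = 1301 / 968 ≈ 1.344; C = 928 / 767 ≈ 1.210.
|Δ from 1.250|: A 0.131; B 0.094; C 0.040.

C, B, A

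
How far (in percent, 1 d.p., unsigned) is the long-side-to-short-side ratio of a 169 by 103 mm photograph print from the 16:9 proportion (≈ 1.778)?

7.7%

Ratio = 169 / 103 ≈ 1.6408.
Ideal 16:9 ≈ 1.7778. |1.6408 − 1.7778| / 1.7778 ≈ 7.71% → 7.7%.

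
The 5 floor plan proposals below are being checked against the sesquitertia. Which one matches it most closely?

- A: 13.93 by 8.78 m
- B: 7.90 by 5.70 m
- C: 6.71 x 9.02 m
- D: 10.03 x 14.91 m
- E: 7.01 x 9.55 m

Target 4:3 ≈ 1.333.
A: 1.587 (Δ0.254)  B: 1.386 (Δ0.053)  C: 1.344 (Δ0.011)  D: 1.487 (Δ0.154)  E: 1.362 (Δ0.029)

C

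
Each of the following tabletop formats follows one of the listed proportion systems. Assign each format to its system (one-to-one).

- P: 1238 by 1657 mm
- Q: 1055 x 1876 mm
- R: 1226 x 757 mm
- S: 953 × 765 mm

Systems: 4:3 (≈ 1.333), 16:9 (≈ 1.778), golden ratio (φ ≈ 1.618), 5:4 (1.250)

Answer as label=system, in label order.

P = 1657/1238 ≈ 1.338 → 4:3 (1.333)
Q = 1876/1055 ≈ 1.778 → 16:9 (1.778)
R = 1226/757 ≈ 1.620 → golden ratio (1.618)
S = 953/765 ≈ 1.246 → 5:4 (1.250)

P=4:3, Q=16:9, R=golden ratio, S=5:4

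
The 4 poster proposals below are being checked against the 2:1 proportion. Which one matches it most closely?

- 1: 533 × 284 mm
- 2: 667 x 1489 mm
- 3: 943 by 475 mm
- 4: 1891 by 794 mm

3

Target 2:1 ≈ 2.000.
1: 1.877 (Δ0.123)  2: 2.232 (Δ0.232)  3: 1.985 (Δ0.015)  4: 2.382 (Δ0.382)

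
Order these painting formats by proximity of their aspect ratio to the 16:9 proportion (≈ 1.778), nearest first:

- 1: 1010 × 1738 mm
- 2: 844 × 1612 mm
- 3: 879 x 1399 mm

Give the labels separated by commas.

1, 2, 3

Ratios: 1 = 1738 / 1010 ≈ 1.721; 2 = 1612 / 844 ≈ 1.910; 3 = 1399 / 879 ≈ 1.592.
|Δ from 1.778|: 1 0.057; 2 0.132; 3 0.186.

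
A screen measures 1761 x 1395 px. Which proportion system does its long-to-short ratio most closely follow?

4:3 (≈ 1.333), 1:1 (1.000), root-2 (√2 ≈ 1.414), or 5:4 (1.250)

Ratio = 1761 / 1395 ≈ 1.262.
Distances: 4:3 1.333 (Δ 0.071); 1:1 1.000 (Δ 0.262); root-2 1.414 (Δ 0.152); 5:4 1.250 (Δ 0.012).

5:4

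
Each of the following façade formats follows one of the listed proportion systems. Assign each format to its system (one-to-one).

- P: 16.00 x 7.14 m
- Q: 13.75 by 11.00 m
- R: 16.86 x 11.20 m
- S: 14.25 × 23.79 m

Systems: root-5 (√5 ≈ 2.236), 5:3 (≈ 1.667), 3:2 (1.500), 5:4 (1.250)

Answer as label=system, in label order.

P = 16.00/7.14 ≈ 2.241 → root-5 (2.236)
Q = 13.75/11.00 ≈ 1.250 → 5:4 (1.250)
R = 16.86/11.20 ≈ 1.505 → 3:2 (1.500)
S = 23.79/14.25 ≈ 1.669 → 5:3 (1.667)

P=root-5, Q=5:4, R=3:2, S=5:3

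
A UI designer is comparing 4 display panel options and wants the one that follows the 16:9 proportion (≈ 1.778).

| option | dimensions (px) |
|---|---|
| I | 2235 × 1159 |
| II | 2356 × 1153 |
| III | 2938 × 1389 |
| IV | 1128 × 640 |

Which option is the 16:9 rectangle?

Ratios (long/short): I ≈ 1.928; II ≈ 2.043; III ≈ 2.115; IV ≈ 1.762.
16:9 ≈ 1.778; option IV is nearest (Δ 0.016).

IV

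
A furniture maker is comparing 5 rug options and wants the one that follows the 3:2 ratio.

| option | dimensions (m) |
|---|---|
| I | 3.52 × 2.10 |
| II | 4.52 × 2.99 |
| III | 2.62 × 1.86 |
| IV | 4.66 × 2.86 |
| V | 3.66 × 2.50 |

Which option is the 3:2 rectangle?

II

Target 3:2 ≈ 1.500.
I: 1.676 (Δ0.176)  II: 1.512 (Δ0.012)  III: 1.409 (Δ0.091)  IV: 1.629 (Δ0.129)  V: 1.464 (Δ0.036)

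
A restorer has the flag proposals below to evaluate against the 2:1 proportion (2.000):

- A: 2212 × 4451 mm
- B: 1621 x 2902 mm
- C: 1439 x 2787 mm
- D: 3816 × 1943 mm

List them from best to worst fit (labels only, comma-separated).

A, D, C, B

Ratios: A = 4451 / 2212 ≈ 2.012; B = 2902 / 1621 ≈ 1.790; C = 2787 / 1439 ≈ 1.937; D = 3816 / 1943 ≈ 1.964.
|Δ from 2.000|: A 0.012; B 0.210; C 0.063; D 0.036.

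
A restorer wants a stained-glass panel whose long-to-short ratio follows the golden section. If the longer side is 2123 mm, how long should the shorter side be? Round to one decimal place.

golden ratio ≈ 1.61803.
Shorter side = 2123 ÷ 1.61803 ≈ 1312.089 → 1312.1 mm.

1312.1 mm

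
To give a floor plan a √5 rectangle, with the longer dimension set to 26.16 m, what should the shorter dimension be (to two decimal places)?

root-5 ≈ 2.23607.
Shorter side = 26.16 ÷ 2.23607 ≈ 11.6991 → 11.70 m.

11.70 m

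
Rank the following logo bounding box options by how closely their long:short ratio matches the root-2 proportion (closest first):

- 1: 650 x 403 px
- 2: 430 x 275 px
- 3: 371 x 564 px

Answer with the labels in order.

1: 650/403 ≈ 1.613 → |1.613 − 1.414| = 0.199
2: 430/275 ≈ 1.564 → |1.564 − 1.414| = 0.150
3: 564/371 ≈ 1.520 → |1.520 − 1.414| = 0.106

3, 2, 1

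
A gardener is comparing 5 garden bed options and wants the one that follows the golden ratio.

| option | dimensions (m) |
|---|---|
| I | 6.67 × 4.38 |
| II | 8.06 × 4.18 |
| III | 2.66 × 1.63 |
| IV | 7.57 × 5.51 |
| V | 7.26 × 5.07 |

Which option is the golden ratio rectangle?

Target golden ratio ≈ 1.618.
I: 1.523 (Δ0.095)  II: 1.928 (Δ0.310)  III: 1.632 (Δ0.014)  IV: 1.374 (Δ0.244)  V: 1.432 (Δ0.186)

III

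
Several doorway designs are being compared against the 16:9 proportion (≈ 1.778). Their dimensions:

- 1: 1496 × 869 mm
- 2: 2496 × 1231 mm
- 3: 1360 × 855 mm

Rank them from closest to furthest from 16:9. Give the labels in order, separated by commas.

1: 1496/869 ≈ 1.722 → |1.722 − 1.778| = 0.056
2: 2496/1231 ≈ 2.028 → |2.028 − 1.778| = 0.250
3: 1360/855 ≈ 1.591 → |1.591 − 1.778| = 0.187

1, 3, 2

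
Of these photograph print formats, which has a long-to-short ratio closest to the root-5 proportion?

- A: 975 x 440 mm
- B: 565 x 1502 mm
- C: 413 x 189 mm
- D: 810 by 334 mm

A

Target root-5 ≈ 2.236.
A: 2.216 (Δ0.020)  B: 2.658 (Δ0.422)  C: 2.185 (Δ0.051)  D: 2.425 (Δ0.189)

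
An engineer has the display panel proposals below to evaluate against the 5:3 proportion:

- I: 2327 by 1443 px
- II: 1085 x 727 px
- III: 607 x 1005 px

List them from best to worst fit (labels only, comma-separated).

Ratios: I = 2327 / 1443 ≈ 1.613; II = 1085 / 727 ≈ 1.492; III = 1005 / 607 ≈ 1.656.
|Δ from 1.667|: I 0.054; II 0.175; III 0.011.

III, I, II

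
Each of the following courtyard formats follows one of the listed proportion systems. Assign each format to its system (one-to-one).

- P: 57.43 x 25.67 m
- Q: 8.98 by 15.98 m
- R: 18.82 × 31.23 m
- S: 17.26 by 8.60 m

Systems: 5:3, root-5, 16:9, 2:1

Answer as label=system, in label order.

P=root-5, Q=16:9, R=5:3, S=2:1

P = 57.43/25.67 ≈ 2.237 → root-5 (2.236)
Q = 15.98/8.98 ≈ 1.780 → 16:9 (1.778)
R = 31.23/18.82 ≈ 1.659 → 5:3 (1.667)
S = 17.26/8.60 ≈ 2.007 → 2:1 (2.000)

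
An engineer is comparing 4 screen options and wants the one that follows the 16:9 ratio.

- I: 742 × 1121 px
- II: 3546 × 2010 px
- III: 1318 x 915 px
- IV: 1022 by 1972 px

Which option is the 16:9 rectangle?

Target 16:9 ≈ 1.778.
I: 1.511 (Δ0.267)  II: 1.764 (Δ0.014)  III: 1.440 (Δ0.338)  IV: 1.930 (Δ0.152)

II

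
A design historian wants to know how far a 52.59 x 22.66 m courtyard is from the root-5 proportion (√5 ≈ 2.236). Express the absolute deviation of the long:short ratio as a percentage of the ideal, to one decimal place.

3.8%

Ratio = 52.59 / 22.66 ≈ 2.3208.
Ideal root-5 ≈ 2.2361. |2.3208 − 2.2361| / 2.2361 ≈ 3.79% → 3.8%.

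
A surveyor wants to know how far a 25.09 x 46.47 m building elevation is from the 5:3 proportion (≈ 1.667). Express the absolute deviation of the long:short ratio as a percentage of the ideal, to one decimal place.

11.1%

Ratio = 46.47 / 25.09 ≈ 1.8521.
Ideal 5:3 ≈ 1.6667. |1.8521 − 1.6667| / 1.6667 ≈ 11.12% → 11.1%.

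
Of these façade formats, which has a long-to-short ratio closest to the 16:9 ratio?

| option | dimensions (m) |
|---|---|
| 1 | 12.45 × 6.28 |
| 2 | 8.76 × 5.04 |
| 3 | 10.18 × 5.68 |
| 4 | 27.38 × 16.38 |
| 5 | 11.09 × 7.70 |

3

Target 16:9 ≈ 1.778.
1: 1.982 (Δ0.204)  2: 1.738 (Δ0.040)  3: 1.792 (Δ0.014)  4: 1.672 (Δ0.106)  5: 1.440 (Δ0.338)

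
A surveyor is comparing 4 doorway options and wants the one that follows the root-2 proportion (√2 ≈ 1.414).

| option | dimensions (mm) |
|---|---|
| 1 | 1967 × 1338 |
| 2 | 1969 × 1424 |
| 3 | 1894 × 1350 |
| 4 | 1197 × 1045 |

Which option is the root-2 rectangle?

Ratios (long/short): 1 ≈ 1.470; 2 ≈ 1.383; 3 ≈ 1.403; 4 ≈ 1.145.
root-2 ≈ 1.414; option 3 is nearest (Δ 0.011).

3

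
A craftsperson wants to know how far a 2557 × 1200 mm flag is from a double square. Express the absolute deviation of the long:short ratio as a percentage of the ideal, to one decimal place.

6.5%

Ratio = 2557 / 1200 ≈ 2.1308.
Ideal 2:1 = 2.0000. |2.1308 − 2.0000| / 2.0000 ≈ 6.54% → 6.5%.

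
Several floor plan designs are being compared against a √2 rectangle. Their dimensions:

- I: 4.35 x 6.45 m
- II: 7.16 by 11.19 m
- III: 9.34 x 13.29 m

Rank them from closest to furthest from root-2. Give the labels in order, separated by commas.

I: 6.45/4.35 ≈ 1.483 → |1.483 − 1.414| = 0.069
II: 11.19/7.16 ≈ 1.563 → |1.563 − 1.414| = 0.149
III: 13.29/9.34 ≈ 1.423 → |1.423 − 1.414| = 0.009

III, I, II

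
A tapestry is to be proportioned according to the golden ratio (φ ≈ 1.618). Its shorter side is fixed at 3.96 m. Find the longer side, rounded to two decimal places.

6.41 m

golden ratio ≈ 1.61803.
Longer side = 3.96 × 1.61803 ≈ 6.4074 → 6.41 m.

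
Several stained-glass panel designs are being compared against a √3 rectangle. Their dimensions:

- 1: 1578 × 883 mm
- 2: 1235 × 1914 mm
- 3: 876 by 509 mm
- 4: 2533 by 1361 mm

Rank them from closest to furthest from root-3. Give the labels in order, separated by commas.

Ratios: 1 = 1578 / 883 ≈ 1.787; 2 = 1914 / 1235 ≈ 1.550; 3 = 876 / 509 ≈ 1.721; 4 = 2533 / 1361 ≈ 1.861.
|Δ from 1.732|: 1 0.055; 2 0.182; 3 0.011; 4 0.129.

3, 1, 4, 2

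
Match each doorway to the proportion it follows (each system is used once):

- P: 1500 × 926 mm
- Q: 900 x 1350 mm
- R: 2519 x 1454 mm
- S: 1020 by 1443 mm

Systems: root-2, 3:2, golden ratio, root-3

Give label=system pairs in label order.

P=golden ratio, Q=3:2, R=root-3, S=root-2

Ratios: P ≈ 1.620; Q ≈ 1.500; R ≈ 1.732; S ≈ 1.415.
Targets: root-2 ≈ 1.414; 3:2 ≈ 1.500; golden ratio ≈ 1.618; root-3 ≈ 1.732.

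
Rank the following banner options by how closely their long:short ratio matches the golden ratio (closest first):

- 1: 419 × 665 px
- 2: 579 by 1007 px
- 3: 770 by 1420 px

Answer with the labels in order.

1, 2, 3

1: 665/419 ≈ 1.587 → |1.587 − 1.618| = 0.031
2: 1007/579 ≈ 1.739 → |1.739 − 1.618| = 0.121
3: 1420/770 ≈ 1.844 → |1.844 − 1.618| = 0.226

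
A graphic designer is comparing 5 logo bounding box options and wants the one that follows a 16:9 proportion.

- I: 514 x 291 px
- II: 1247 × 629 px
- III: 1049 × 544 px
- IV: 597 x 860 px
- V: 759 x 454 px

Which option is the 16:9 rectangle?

Target 16:9 ≈ 1.778.
I: 1.766 (Δ0.012)  II: 1.983 (Δ0.205)  III: 1.928 (Δ0.150)  IV: 1.441 (Δ0.337)  V: 1.672 (Δ0.106)

I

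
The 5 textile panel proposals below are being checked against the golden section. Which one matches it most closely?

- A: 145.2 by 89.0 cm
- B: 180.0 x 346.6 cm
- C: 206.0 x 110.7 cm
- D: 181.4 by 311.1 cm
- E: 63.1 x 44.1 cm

A

Target golden ratio ≈ 1.618.
A: 1.631 (Δ0.013)  B: 1.926 (Δ0.308)  C: 1.861 (Δ0.243)  D: 1.715 (Δ0.097)  E: 1.431 (Δ0.187)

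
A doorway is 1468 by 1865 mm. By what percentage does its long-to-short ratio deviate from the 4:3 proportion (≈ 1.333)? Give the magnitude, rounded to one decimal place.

Ratio = 1865 / 1468 ≈ 1.2704.
Ideal 4:3 ≈ 1.3333. |1.2704 − 1.3333| / 1.3333 ≈ 4.72% → 4.7%.

4.7%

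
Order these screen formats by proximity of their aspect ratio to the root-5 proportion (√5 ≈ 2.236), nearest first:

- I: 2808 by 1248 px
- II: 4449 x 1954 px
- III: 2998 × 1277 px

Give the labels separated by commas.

I: 2808/1248 ≈ 2.250 → |2.250 − 2.236| = 0.014
II: 4449/1954 ≈ 2.277 → |2.277 − 2.236| = 0.041
III: 2998/1277 ≈ 2.348 → |2.348 − 2.236| = 0.112

I, II, III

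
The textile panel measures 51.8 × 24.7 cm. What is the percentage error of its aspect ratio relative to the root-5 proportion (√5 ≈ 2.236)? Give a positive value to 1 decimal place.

Ratio = 51.8 / 24.7 ≈ 2.0972.
Ideal root-5 ≈ 2.2361. |2.0972 − 2.2361| / 2.2361 ≈ 6.21% → 6.2%.

6.2%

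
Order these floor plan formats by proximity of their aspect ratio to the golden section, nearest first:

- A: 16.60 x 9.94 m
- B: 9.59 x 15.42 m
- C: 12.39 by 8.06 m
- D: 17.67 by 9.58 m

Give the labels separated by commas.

B, A, C, D

Ratios: A = 16.60 / 9.94 ≈ 1.670; B = 15.42 / 9.59 ≈ 1.608; C = 12.39 / 8.06 ≈ 1.537; D = 17.67 / 9.58 ≈ 1.844.
|Δ from 1.618|: A 0.052; B 0.010; C 0.081; D 0.226.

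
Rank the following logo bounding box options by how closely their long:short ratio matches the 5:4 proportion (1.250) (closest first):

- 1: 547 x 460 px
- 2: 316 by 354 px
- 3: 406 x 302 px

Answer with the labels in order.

1, 3, 2

1: 547/460 ≈ 1.189 → |1.189 − 1.250| = 0.061
2: 354/316 ≈ 1.120 → |1.120 − 1.250| = 0.130
3: 406/302 ≈ 1.344 → |1.344 − 1.250| = 0.094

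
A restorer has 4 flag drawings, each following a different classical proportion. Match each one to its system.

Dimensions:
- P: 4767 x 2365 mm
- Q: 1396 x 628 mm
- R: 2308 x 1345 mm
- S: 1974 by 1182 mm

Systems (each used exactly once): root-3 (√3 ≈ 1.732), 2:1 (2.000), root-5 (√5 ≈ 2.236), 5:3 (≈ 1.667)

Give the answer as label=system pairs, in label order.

P = 4767/2365 ≈ 2.016 → 2:1 (2.000)
Q = 1396/628 ≈ 2.223 → root-5 (2.236)
R = 2308/1345 ≈ 1.716 → root-3 (1.732)
S = 1974/1182 ≈ 1.670 → 5:3 (1.667)

P=2:1, Q=root-5, R=root-3, S=5:3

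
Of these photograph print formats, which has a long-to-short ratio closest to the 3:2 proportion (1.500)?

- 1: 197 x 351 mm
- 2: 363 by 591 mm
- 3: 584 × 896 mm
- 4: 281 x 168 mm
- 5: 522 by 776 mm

5

Ratios (long/short): 1 ≈ 1.782; 2 ≈ 1.628; 3 ≈ 1.534; 4 ≈ 1.673; 5 ≈ 1.487.
3:2 ≈ 1.500; option 5 is nearest (Δ 0.013).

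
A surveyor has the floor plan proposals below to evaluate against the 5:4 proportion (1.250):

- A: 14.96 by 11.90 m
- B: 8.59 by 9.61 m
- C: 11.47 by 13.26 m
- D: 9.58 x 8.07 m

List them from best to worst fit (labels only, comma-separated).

Ratios: A = 14.96 / 11.90 ≈ 1.257; B = 9.61 / 8.59 ≈ 1.119; C = 13.26 / 11.47 ≈ 1.156; D = 9.58 / 8.07 ≈ 1.187.
|Δ from 1.250|: A 0.007; B 0.131; C 0.094; D 0.063.

A, D, C, B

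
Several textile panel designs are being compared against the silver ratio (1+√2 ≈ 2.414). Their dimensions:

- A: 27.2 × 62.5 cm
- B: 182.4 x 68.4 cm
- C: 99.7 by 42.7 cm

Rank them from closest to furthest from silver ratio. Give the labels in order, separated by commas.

Ratios: A = 62.5 / 27.2 ≈ 2.298; B = 182.4 / 68.4 ≈ 2.667; C = 99.7 / 42.7 ≈ 2.335.
|Δ from 2.414|: A 0.116; B 0.253; C 0.079.

C, A, B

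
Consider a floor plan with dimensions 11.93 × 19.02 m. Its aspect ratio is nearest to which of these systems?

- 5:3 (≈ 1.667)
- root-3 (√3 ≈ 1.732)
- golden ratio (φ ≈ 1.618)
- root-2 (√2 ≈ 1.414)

19.02/11.93 ≈ 1.594. Nearest candidates are golden ratio (1.618, off by 0.024) and 5:3 (1.667, off by 0.073).

golden ratio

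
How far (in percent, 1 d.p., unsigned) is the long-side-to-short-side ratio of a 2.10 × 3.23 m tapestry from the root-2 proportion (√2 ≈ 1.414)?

8.8%

Ratio = 3.23 / 2.10 ≈ 1.5381.
Ideal root-2 ≈ 1.4142. |1.5381 − 1.4142| / 1.4142 ≈ 8.76% → 8.8%.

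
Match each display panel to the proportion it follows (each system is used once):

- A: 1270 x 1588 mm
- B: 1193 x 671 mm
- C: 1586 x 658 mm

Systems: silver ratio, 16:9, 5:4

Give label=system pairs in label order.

A=5:4, B=16:9, C=silver ratio

Ratios: A ≈ 1.250; B ≈ 1.778; C ≈ 2.410.
Targets: silver ratio ≈ 2.414; 16:9 ≈ 1.778; 5:4 ≈ 1.250.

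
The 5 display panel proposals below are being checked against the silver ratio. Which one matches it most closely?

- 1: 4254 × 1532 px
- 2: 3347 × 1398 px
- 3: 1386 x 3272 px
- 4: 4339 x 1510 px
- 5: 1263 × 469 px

2

Ratios (long/short): 1 ≈ 2.777; 2 ≈ 2.394; 3 ≈ 2.361; 4 ≈ 2.874; 5 ≈ 2.693.
silver ratio ≈ 2.414; option 2 is nearest (Δ 0.020).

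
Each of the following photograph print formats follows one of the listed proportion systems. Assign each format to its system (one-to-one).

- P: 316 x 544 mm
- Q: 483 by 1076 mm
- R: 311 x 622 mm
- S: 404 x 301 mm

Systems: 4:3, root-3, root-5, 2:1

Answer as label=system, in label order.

Ratios: P ≈ 1.722; Q ≈ 2.228; R ≈ 2.000; S ≈ 1.342.
Targets: 4:3 ≈ 1.333; root-3 ≈ 1.732; root-5 ≈ 2.236; 2:1 ≈ 2.000.

P=root-3, Q=root-5, R=2:1, S=4:3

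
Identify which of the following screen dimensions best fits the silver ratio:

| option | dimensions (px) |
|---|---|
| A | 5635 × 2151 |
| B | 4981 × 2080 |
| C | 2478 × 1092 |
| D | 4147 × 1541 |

B

Ratios (long/short): A ≈ 2.620; B ≈ 2.395; C ≈ 2.269; D ≈ 2.691.
silver ratio ≈ 2.414; option B is nearest (Δ 0.019).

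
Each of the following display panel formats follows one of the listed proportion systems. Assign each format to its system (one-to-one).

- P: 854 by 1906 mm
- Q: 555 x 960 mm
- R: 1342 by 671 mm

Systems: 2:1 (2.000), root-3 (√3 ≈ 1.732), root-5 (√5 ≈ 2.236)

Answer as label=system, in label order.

Ratios: P ≈ 2.232; Q ≈ 1.730; R ≈ 2.000.
Targets: 2:1 ≈ 2.000; root-3 ≈ 1.732; root-5 ≈ 2.236.

P=root-5, Q=root-3, R=2:1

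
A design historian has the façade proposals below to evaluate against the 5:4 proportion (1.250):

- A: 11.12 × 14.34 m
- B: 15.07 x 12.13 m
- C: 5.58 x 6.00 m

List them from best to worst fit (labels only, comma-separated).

B, A, C

A: 14.34/11.12 ≈ 1.290 → |1.290 − 1.250| = 0.040
B: 15.07/12.13 ≈ 1.242 → |1.242 − 1.250| = 0.008
C: 6.00/5.58 ≈ 1.075 → |1.075 − 1.250| = 0.175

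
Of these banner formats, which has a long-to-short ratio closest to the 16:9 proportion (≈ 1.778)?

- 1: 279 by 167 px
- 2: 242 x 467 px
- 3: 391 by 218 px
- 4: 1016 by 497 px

Ratios (long/short): 1 ≈ 1.671; 2 ≈ 1.930; 3 ≈ 1.794; 4 ≈ 2.044.
16:9 ≈ 1.778; option 3 is nearest (Δ 0.016).

3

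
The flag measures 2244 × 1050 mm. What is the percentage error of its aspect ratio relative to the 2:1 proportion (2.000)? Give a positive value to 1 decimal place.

Ratio = 2244 / 1050 ≈ 2.1371.
Ideal 2:1 = 2.0000. |2.1371 − 2.0000| / 2.0000 ≈ 6.86% → 6.9%.

6.9%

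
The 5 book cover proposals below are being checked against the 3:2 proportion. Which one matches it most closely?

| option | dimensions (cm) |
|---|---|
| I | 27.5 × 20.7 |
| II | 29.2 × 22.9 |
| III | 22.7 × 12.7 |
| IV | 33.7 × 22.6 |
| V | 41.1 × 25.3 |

IV

Ratios (long/short): I ≈ 1.329; II ≈ 1.275; III ≈ 1.787; IV ≈ 1.491; V ≈ 1.625.
3:2 ≈ 1.500; option IV is nearest (Δ 0.009).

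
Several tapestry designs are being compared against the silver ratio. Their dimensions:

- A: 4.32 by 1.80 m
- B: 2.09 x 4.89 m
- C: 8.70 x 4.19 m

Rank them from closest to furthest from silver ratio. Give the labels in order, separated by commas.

A, B, C

Ratios: A = 4.32 / 1.80 ≈ 2.400; B = 4.89 / 2.09 ≈ 2.340; C = 8.70 / 4.19 ≈ 2.076.
|Δ from 2.414|: A 0.014; B 0.074; C 0.338.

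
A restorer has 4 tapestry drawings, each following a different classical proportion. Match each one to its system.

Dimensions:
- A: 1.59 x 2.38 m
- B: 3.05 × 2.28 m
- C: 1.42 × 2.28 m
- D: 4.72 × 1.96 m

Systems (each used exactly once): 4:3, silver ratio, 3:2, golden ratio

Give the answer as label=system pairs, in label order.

Ratios: A ≈ 1.497; B ≈ 1.338; C ≈ 1.606; D ≈ 2.408.
Targets: 4:3 ≈ 1.333; silver ratio ≈ 2.414; 3:2 ≈ 1.500; golden ratio ≈ 1.618.

A=3:2, B=4:3, C=golden ratio, D=silver ratio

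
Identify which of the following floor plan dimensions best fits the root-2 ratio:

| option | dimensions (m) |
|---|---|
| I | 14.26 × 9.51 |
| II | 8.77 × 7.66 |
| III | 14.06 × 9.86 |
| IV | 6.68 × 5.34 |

III

Target root-2 ≈ 1.414.
I: 1.499 (Δ0.085)  II: 1.145 (Δ0.269)  III: 1.426 (Δ0.012)  IV: 1.251 (Δ0.163)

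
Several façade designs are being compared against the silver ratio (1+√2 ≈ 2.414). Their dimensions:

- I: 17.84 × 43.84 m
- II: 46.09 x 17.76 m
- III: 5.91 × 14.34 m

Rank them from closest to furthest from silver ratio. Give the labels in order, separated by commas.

Ratios: I = 43.84 / 17.84 ≈ 2.457; II = 46.09 / 17.76 ≈ 2.595; III = 14.34 / 5.91 ≈ 2.426.
|Δ from 2.414|: I 0.043; II 0.181; III 0.012.

III, I, II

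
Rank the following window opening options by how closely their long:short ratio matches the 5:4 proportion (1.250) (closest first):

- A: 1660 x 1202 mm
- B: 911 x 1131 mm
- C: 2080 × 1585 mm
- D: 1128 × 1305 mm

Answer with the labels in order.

A: 1660/1202 ≈ 1.381 → |1.381 − 1.250| = 0.131
B: 1131/911 ≈ 1.241 → |1.241 − 1.250| = 0.009
C: 2080/1585 ≈ 1.312 → |1.312 − 1.250| = 0.062
D: 1305/1128 ≈ 1.157 → |1.157 − 1.250| = 0.093

B, C, D, A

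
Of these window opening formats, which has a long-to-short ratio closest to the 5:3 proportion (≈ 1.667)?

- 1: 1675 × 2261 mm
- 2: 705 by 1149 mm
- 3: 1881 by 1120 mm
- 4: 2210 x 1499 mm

Ratios (long/short): 1 ≈ 1.350; 2 ≈ 1.630; 3 ≈ 1.679; 4 ≈ 1.474.
5:3 ≈ 1.667; option 3 is nearest (Δ 0.012).

3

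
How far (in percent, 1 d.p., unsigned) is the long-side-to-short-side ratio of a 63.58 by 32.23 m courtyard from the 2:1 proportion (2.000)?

Ratio = 63.58 / 32.23 ≈ 1.9727.
Ideal 2:1 = 2.0000. |1.9727 − 2.0000| / 2.0000 ≈ 1.37% → 1.4%.

1.4%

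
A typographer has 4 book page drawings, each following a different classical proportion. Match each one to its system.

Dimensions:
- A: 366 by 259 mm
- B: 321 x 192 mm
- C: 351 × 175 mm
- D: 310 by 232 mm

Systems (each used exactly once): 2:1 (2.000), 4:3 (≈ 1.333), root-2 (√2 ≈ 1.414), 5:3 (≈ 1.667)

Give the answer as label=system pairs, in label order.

A=root-2, B=5:3, C=2:1, D=4:3

A = 366/259 ≈ 1.413 → root-2 (1.414)
B = 321/192 ≈ 1.672 → 5:3 (1.667)
C = 351/175 ≈ 2.006 → 2:1 (2.000)
D = 310/232 ≈ 1.336 → 4:3 (1.333)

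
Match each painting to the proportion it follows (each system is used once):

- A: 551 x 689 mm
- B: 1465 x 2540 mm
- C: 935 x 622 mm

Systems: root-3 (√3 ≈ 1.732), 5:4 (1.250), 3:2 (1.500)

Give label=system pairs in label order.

A = 689/551 ≈ 1.250 → 5:4 (1.250)
B = 2540/1465 ≈ 1.734 → root-3 (1.732)
C = 935/622 ≈ 1.503 → 3:2 (1.500)

A=5:4, B=root-3, C=3:2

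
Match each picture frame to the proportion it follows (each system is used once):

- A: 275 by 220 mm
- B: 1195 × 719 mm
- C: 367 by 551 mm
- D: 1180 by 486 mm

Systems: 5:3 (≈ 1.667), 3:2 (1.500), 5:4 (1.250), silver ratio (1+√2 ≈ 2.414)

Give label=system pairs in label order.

A=5:4, B=5:3, C=3:2, D=silver ratio

A = 275/220 ≈ 1.250 → 5:4 (1.250)
B = 1195/719 ≈ 1.662 → 5:3 (1.667)
C = 551/367 ≈ 1.501 → 3:2 (1.500)
D = 1180/486 ≈ 2.428 → silver ratio (2.414)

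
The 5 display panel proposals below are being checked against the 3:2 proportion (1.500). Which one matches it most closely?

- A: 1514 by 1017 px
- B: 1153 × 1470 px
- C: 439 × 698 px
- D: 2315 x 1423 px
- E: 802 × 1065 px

Ratios (long/short): A ≈ 1.489; B ≈ 1.275; C ≈ 1.590; D ≈ 1.627; E ≈ 1.328.
3:2 ≈ 1.500; option A is nearest (Δ 0.011).

A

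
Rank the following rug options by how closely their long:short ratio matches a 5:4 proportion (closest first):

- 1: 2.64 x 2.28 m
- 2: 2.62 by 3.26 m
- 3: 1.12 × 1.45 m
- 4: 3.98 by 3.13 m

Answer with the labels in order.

2, 4, 3, 1

Ratios: 1 = 2.64 / 2.28 ≈ 1.158; 2 = 3.26 / 2.62 ≈ 1.244; 3 = 1.45 / 1.12 ≈ 1.295; 4 = 3.98 / 3.13 ≈ 1.272.
|Δ from 1.250|: 1 0.092; 2 0.006; 3 0.045; 4 0.022.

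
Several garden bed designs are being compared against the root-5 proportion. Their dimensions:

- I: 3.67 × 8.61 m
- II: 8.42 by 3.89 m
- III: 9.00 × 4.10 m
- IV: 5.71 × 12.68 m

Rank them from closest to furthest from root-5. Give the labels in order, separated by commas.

IV, III, II, I

I: 8.61/3.67 ≈ 2.346 → |2.346 − 2.236| = 0.110
II: 8.42/3.89 ≈ 2.165 → |2.165 − 2.236| = 0.071
III: 9.00/4.10 ≈ 2.195 → |2.195 − 2.236| = 0.041
IV: 12.68/5.71 ≈ 2.221 → |2.221 − 2.236| = 0.015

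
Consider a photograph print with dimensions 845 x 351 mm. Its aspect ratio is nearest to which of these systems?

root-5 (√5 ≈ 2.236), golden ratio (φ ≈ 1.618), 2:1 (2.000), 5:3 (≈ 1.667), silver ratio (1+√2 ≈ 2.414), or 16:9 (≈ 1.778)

Ratio = 845 / 351 ≈ 2.407.
Distances: root-5 2.236 (Δ 0.171); golden ratio 1.618 (Δ 0.789); 2:1 2.000 (Δ 0.407); 5:3 1.667 (Δ 0.740); silver ratio 2.414 (Δ 0.007); 16:9 1.778 (Δ 0.629).

silver ratio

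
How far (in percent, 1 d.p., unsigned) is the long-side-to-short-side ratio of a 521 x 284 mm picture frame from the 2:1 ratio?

Ratio = 521 / 284 ≈ 1.8345.
Ideal 2:1 = 2.0000. |1.8345 − 2.0000| / 2.0000 ≈ 8.27% → 8.3%.

8.3%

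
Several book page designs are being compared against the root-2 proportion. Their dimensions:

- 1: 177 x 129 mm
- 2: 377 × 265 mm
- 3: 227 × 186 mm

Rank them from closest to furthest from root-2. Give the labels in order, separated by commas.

Ratios: 1 = 177 / 129 ≈ 1.372; 2 = 377 / 265 ≈ 1.423; 3 = 227 / 186 ≈ 1.220.
|Δ from 1.414|: 1 0.042; 2 0.009; 3 0.194.

2, 1, 3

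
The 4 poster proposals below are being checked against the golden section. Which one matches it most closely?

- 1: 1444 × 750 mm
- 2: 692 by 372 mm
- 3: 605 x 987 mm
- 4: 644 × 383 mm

3

Target golden ratio ≈ 1.618.
1: 1.925 (Δ0.307)  2: 1.860 (Δ0.242)  3: 1.631 (Δ0.013)  4: 1.681 (Δ0.063)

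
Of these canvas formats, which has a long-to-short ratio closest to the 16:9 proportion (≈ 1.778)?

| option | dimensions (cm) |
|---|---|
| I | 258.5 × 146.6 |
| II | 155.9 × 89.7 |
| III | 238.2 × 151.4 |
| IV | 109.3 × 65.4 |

I

Ratios (long/short): I ≈ 1.763; II ≈ 1.738; III ≈ 1.573; IV ≈ 1.671.
16:9 ≈ 1.778; option I is nearest (Δ 0.015).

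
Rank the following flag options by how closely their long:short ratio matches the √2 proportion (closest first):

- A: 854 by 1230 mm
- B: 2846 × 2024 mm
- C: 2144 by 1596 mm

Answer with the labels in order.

A: 1230/854 ≈ 1.440 → |1.440 − 1.414| = 0.026
B: 2846/2024 ≈ 1.406 → |1.406 − 1.414| = 0.008
C: 2144/1596 ≈ 1.343 → |1.343 − 1.414| = 0.071

B, A, C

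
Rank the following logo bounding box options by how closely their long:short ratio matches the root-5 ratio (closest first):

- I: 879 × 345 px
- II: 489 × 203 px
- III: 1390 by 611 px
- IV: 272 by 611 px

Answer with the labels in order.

IV, III, II, I

Ratios: I = 879 / 345 ≈ 2.548; II = 489 / 203 ≈ 2.409; III = 1390 / 611 ≈ 2.275; IV = 611 / 272 ≈ 2.246.
|Δ from 2.236|: I 0.312; II 0.173; III 0.039; IV 0.010.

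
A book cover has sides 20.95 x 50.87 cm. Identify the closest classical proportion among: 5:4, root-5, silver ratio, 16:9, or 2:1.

silver ratio

Ratio = 50.87 / 20.95 ≈ 2.428.
Distances: 5:4 1.250 (Δ 1.178); root-5 2.236 (Δ 0.192); silver ratio 2.414 (Δ 0.014); 16:9 1.778 (Δ 0.650); 2:1 2.000 (Δ 0.428).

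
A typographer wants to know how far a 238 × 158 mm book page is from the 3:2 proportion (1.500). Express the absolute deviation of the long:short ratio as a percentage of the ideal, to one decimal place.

Ratio = 238 / 158 ≈ 1.5063.
Ideal 3:2 = 1.5000. |1.5063 − 1.5000| / 1.5000 ≈ 0.42% → 0.4%.

0.4%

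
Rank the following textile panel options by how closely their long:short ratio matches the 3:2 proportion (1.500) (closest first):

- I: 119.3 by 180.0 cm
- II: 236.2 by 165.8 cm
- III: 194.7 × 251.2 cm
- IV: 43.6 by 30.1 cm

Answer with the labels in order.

I, IV, II, III

I: 180.0/119.3 ≈ 1.509 → |1.509 − 1.500| = 0.009
II: 236.2/165.8 ≈ 1.425 → |1.425 − 1.500| = 0.075
III: 251.2/194.7 ≈ 1.290 → |1.290 − 1.500| = 0.210
IV: 43.6/30.1 ≈ 1.449 → |1.449 − 1.500| = 0.051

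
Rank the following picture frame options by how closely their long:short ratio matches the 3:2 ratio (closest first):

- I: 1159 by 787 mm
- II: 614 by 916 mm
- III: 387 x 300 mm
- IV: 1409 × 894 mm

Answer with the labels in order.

I: 1159/787 ≈ 1.473 → |1.473 − 1.500| = 0.027
II: 916/614 ≈ 1.492 → |1.492 − 1.500| = 0.008
III: 387/300 ≈ 1.290 → |1.290 − 1.500| = 0.210
IV: 1409/894 ≈ 1.576 → |1.576 − 1.500| = 0.076

II, I, IV, III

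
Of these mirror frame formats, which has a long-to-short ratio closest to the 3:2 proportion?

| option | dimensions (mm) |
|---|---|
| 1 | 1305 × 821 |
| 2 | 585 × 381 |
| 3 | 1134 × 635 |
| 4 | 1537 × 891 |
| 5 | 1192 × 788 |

Ratios (long/short): 1 ≈ 1.590; 2 ≈ 1.535; 3 ≈ 1.786; 4 ≈ 1.725; 5 ≈ 1.513.
3:2 ≈ 1.500; option 5 is nearest (Δ 0.013).

5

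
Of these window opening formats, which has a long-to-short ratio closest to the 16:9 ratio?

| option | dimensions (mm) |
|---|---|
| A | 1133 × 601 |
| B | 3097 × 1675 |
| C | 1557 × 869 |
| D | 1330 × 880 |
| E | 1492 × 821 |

Target 16:9 ≈ 1.778.
A: 1.885 (Δ0.107)  B: 1.849 (Δ0.071)  C: 1.792 (Δ0.014)  D: 1.511 (Δ0.267)  E: 1.817 (Δ0.039)

C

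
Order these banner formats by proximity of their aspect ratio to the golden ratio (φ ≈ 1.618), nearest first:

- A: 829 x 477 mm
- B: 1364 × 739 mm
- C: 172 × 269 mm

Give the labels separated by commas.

C, A, B

Ratios: A = 829 / 477 ≈ 1.738; B = 1364 / 739 ≈ 1.846; C = 269 / 172 ≈ 1.564.
|Δ from 1.618|: A 0.120; B 0.228; C 0.054.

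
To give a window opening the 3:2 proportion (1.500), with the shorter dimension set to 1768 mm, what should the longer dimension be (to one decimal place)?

2652.0 mm

3:2 = 1.50000.
Longer side = 1768 × 1.50000 ≈ 2652.000 → 2652.0 mm.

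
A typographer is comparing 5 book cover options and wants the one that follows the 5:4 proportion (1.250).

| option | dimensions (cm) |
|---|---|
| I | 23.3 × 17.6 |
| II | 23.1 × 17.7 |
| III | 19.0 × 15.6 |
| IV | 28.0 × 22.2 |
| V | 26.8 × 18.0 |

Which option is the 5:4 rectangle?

Ratios (long/short): I ≈ 1.324; II ≈ 1.305; III ≈ 1.218; IV ≈ 1.261; V ≈ 1.489.
5:4 ≈ 1.250; option IV is nearest (Δ 0.011).

IV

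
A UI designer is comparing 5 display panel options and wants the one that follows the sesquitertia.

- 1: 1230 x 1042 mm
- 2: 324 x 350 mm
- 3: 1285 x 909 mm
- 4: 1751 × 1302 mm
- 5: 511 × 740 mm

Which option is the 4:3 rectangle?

Ratios (long/short): 1 ≈ 1.180; 2 ≈ 1.080; 3 ≈ 1.414; 4 ≈ 1.345; 5 ≈ 1.448.
4:3 ≈ 1.333; option 4 is nearest (Δ 0.012).

4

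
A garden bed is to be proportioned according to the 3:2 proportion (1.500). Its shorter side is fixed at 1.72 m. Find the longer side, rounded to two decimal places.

2.58 m

3:2 = 1.50000.
Longer side = 1.72 × 1.50000 ≈ 2.5800 → 2.58 m.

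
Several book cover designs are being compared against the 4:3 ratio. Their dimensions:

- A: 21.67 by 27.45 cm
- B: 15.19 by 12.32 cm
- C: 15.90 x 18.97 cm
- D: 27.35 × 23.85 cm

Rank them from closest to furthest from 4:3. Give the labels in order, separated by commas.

A, B, C, D

A: 27.45/21.67 ≈ 1.267 → |1.267 − 1.333| = 0.066
B: 15.19/12.32 ≈ 1.233 → |1.233 − 1.333| = 0.100
C: 18.97/15.90 ≈ 1.193 → |1.193 − 1.333| = 0.140
D: 27.35/23.85 ≈ 1.147 → |1.147 − 1.333| = 0.186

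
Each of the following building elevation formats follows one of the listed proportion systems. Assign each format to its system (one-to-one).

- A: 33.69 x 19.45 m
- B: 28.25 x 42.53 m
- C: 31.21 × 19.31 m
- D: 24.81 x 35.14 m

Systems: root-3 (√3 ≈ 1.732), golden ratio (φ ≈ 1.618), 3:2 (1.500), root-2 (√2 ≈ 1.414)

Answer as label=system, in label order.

A=root-3, B=3:2, C=golden ratio, D=root-2

Ratios: A ≈ 1.732; B ≈ 1.505; C ≈ 1.616; D ≈ 1.416.
Targets: root-3 ≈ 1.732; golden ratio ≈ 1.618; 3:2 ≈ 1.500; root-2 ≈ 1.414.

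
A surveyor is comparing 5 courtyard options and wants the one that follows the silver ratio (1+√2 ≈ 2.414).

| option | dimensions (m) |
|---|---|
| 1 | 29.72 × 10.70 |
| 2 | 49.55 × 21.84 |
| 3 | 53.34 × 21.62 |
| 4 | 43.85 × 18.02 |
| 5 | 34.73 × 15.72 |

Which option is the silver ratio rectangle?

Target silver ratio ≈ 2.414.
1: 2.778 (Δ0.364)  2: 2.269 (Δ0.145)  3: 2.467 (Δ0.053)  4: 2.433 (Δ0.019)  5: 2.209 (Δ0.205)

4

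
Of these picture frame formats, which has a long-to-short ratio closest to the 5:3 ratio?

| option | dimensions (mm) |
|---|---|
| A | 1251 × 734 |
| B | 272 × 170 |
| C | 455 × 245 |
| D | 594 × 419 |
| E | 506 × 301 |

Target 5:3 ≈ 1.667.
A: 1.704 (Δ0.037)  B: 1.600 (Δ0.067)  C: 1.857 (Δ0.190)  D: 1.418 (Δ0.249)  E: 1.681 (Δ0.014)

E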